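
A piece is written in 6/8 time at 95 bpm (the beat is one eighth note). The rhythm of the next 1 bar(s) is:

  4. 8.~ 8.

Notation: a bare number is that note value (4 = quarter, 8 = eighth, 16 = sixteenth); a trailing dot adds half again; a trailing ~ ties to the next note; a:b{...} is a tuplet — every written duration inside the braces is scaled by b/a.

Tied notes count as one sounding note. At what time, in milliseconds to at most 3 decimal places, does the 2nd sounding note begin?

1. 0.0ms @ 0 + 1894.737ms (3)
2. 1894.737ms @ 3 + 1894.737ms (3)

note 2 onset = 3b = 1894.737ms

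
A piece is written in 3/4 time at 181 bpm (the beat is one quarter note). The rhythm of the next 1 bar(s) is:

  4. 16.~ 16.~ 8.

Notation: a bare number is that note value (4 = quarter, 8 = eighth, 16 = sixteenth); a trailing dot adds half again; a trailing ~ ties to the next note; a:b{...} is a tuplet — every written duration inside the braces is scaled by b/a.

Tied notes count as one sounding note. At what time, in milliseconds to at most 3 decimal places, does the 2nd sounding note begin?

note 2 onset = 3/2b = 497.238ms

1. 0.0ms @ 0 + 497.238ms (3/2)
2. 497.238ms @ 3/2 + 497.238ms (3/2)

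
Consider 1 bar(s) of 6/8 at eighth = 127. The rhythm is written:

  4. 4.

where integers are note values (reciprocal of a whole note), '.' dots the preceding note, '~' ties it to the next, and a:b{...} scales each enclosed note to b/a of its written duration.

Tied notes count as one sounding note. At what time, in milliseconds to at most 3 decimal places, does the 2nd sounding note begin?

note 2 onset = 3b = 1417.323ms

1. 0.0ms @ 0 + 1417.323ms (3)
2. 1417.323ms @ 3 + 1417.323ms (3)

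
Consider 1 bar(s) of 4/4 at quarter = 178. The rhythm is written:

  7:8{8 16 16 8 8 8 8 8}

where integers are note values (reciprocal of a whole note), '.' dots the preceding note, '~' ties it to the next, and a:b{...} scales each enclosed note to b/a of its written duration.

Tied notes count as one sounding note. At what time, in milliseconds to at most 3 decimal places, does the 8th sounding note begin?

note 8 onset = 24/7b = 1155.698ms

1. 0.0ms @ 0 + 192.616ms (4/7)
2. 192.616ms @ 4/7 + 96.308ms (2/7)
3. 288.925ms @ 6/7 + 96.308ms (2/7)
4. 385.233ms @ 8/7 + 192.616ms (4/7)
5. 577.849ms @ 12/7 + 192.616ms (4/7)
6. 770.465ms @ 16/7 + 192.616ms (4/7)
7. 963.082ms @ 20/7 + 192.616ms (4/7)
8. 1155.698ms @ 24/7 + 192.616ms (4/7)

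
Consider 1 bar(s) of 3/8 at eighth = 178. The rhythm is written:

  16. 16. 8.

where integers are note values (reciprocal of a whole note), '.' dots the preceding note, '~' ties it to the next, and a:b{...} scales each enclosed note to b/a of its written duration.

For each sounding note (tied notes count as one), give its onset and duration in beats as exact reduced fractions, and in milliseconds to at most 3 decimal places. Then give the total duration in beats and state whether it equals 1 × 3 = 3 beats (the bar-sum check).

1) 0.0ms=0b +252.809ms=3/4b
2) 252.809ms=3/4b +252.809ms=3/4b
3) 505.618ms=3/2b +505.618ms=3/2b
Σ=3b of 3 (178bpm 3/8) — PASS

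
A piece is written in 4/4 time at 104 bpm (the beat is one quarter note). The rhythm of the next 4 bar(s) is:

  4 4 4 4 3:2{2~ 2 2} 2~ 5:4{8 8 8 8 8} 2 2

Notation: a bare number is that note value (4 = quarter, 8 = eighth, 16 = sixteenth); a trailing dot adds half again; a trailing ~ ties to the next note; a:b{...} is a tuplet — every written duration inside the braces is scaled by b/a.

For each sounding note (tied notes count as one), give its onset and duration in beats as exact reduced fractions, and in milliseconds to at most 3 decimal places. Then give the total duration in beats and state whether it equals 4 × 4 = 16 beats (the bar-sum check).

1) 0.0ms=0b +576.923ms=1b
2) 576.923ms=1b +576.923ms=1b
3) 1153.846ms=2b +576.923ms=1b
4) 1730.769ms=3b +576.923ms=1b
5) 2307.692ms=4b +1538.462ms=8/3b
6) 3846.154ms=20/3b +769.231ms=4/3b
7) 4615.385ms=8b +1384.615ms=12/5b
8) 6000.0ms=52/5b +230.769ms=2/5b
9) 6230.769ms=54/5b +230.769ms=2/5b
10) 6461.538ms=56/5b +230.769ms=2/5b
11) 6692.308ms=58/5b +230.769ms=2/5b
12) 6923.077ms=12b +1153.846ms=2b
13) 8076.923ms=14b +1153.846ms=2b
Σ=16b of 16 (104bpm 4/4) — PASS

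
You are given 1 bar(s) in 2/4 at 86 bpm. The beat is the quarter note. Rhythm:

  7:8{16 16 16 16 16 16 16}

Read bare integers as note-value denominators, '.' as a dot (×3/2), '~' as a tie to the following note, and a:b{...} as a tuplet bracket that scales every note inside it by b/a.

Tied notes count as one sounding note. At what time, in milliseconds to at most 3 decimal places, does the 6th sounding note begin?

1. 0.0ms @ 0 + 199.336ms (2/7)
2. 199.336ms @ 2/7 + 199.336ms (2/7)
3. 398.671ms @ 4/7 + 199.336ms (2/7)
4. 598.007ms @ 6/7 + 199.336ms (2/7)
5. 797.342ms @ 8/7 + 199.336ms (2/7)
6. 996.678ms @ 10/7 + 199.336ms (2/7)
7. 1196.013ms @ 12/7 + 199.336ms (2/7)

note 6 onset = 10/7b = 996.678ms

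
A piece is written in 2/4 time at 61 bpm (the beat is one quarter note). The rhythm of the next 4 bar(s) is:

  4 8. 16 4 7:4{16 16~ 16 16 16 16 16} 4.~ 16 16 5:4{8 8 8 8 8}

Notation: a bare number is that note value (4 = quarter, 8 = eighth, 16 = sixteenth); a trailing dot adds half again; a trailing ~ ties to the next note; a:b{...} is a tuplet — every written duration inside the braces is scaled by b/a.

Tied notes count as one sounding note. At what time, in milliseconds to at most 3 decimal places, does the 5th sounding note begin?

note 5 onset = 3b = 2950.82ms

1. 0.0ms @ 0 + 983.607ms (1)
2. 983.607ms @ 1 + 737.705ms (3/4)
3. 1721.311ms @ 7/4 + 245.902ms (1/4)
4. 1967.213ms @ 2 + 983.607ms (1)
5. 2950.82ms @ 3 + 140.515ms (1/7)
6. 3091.335ms @ 22/7 + 281.03ms (2/7)
7. 3372.365ms @ 24/7 + 140.515ms (1/7)
8. 3512.881ms @ 25/7 + 140.515ms (1/7)
9. 3653.396ms @ 26/7 + 140.515ms (1/7)
10. 3793.911ms @ 27/7 + 140.515ms (1/7)
11. 3934.426ms @ 4 + 1721.311ms (7/4)
12. 5655.738ms @ 23/4 + 245.902ms (1/4)
13. 5901.639ms @ 6 + 393.443ms (2/5)
14. 6295.082ms @ 32/5 + 393.443ms (2/5)
15. 6688.525ms @ 34/5 + 393.443ms (2/5)
16. 7081.967ms @ 36/5 + 393.443ms (2/5)
17. 7475.41ms @ 38/5 + 393.443ms (2/5)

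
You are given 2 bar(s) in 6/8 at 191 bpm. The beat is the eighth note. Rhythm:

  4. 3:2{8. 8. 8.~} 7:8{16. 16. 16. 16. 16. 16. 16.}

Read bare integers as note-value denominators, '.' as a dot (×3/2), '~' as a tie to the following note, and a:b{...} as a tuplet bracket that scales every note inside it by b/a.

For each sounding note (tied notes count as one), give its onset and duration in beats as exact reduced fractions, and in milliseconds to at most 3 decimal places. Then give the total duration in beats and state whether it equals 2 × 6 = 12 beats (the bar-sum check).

1) 0.0ms=0b +942.408ms=3b
2) 942.408ms=3b +314.136ms=1b
3) 1256.545ms=4b +314.136ms=1b
4) 1570.681ms=5b +583.396ms=13/7b
5) 2154.076ms=48/7b +269.26ms=6/7b
6) 2423.336ms=54/7b +269.26ms=6/7b
7) 2692.595ms=60/7b +269.26ms=6/7b
8) 2961.855ms=66/7b +269.26ms=6/7b
9) 3231.114ms=72/7b +269.26ms=6/7b
10) 3500.374ms=78/7b +269.26ms=6/7b
Σ=12b of 12 (191bpm 6/8) — PASS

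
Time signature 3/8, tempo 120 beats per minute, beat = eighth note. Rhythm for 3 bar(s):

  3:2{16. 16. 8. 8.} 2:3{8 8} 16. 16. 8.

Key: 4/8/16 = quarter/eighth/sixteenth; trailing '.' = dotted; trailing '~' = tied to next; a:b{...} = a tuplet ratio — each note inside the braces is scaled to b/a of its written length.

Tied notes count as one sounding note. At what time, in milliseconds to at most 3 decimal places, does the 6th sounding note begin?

1. 0.0ms @ 0 + 250.0ms (1/2)
2. 250.0ms @ 1/2 + 250.0ms (1/2)
3. 500.0ms @ 1 + 500.0ms (1)
4. 1000.0ms @ 2 + 500.0ms (1)
5. 1500.0ms @ 3 + 750.0ms (3/2)
6. 2250.0ms @ 9/2 + 750.0ms (3/2)
7. 3000.0ms @ 6 + 375.0ms (3/4)
8. 3375.0ms @ 27/4 + 375.0ms (3/4)
9. 3750.0ms @ 15/2 + 750.0ms (3/2)

note 6 onset = 9/2b = 2250.0ms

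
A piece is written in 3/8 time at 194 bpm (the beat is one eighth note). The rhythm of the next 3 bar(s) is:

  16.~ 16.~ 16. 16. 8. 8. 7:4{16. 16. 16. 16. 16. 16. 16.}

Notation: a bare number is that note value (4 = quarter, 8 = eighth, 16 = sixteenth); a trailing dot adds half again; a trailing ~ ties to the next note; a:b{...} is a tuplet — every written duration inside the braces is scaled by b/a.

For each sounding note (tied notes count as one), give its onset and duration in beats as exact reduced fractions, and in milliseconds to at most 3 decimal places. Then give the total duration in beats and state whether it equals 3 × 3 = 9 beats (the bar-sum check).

1) 0.0ms=0b +695.876ms=9/4b
2) 695.876ms=9/4b +231.959ms=3/4b
3) 927.835ms=3b +463.918ms=3/2b
4) 1391.753ms=9/2b +463.918ms=3/2b
5) 1855.67ms=6b +132.548ms=3/7b
6) 1988.218ms=45/7b +132.548ms=3/7b
7) 2120.766ms=48/7b +132.548ms=3/7b
8) 2253.314ms=51/7b +132.548ms=3/7b
9) 2385.862ms=54/7b +132.548ms=3/7b
10) 2518.409ms=57/7b +132.548ms=3/7b
11) 2650.957ms=60/7b +132.548ms=3/7b
Σ=9b of 9 (194bpm 3/8) — PASS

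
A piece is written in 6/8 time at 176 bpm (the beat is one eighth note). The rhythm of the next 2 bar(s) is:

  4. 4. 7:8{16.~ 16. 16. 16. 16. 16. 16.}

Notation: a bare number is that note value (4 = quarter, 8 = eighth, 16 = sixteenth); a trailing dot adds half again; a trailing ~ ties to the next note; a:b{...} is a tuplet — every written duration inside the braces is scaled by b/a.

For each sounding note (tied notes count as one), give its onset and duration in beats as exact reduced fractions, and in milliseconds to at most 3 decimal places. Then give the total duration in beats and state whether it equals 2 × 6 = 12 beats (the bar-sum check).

1) 0.0ms=0b +1022.727ms=3b
2) 1022.727ms=3b +1022.727ms=3b
3) 2045.455ms=6b +584.416ms=12/7b
4) 2629.87ms=54/7b +292.208ms=6/7b
5) 2922.078ms=60/7b +292.208ms=6/7b
6) 3214.286ms=66/7b +292.208ms=6/7b
7) 3506.494ms=72/7b +292.208ms=6/7b
8) 3798.701ms=78/7b +292.208ms=6/7b
Σ=12b of 12 (176bpm 6/8) — PASS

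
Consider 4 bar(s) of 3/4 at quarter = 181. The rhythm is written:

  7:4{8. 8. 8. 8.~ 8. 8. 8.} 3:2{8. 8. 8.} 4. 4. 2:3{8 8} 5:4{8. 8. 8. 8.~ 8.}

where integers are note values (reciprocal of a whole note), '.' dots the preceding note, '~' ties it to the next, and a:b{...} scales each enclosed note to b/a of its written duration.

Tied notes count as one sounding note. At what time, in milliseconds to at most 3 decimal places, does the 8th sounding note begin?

note 8 onset = 7/2b = 1160.221ms

1. 0.0ms @ 0 + 142.068ms (3/7)
2. 142.068ms @ 3/7 + 142.068ms (3/7)
3. 284.136ms @ 6/7 + 142.068ms (3/7)
4. 426.204ms @ 9/7 + 284.136ms (6/7)
5. 710.339ms @ 15/7 + 142.068ms (3/7)
6. 852.407ms @ 18/7 + 142.068ms (3/7)
7. 994.475ms @ 3 + 165.746ms (1/2)
8. 1160.221ms @ 7/2 + 165.746ms (1/2)
9. 1325.967ms @ 4 + 165.746ms (1/2)
10. 1491.713ms @ 9/2 + 497.238ms (3/2)
11. 1988.95ms @ 6 + 497.238ms (3/2)
12. 2486.188ms @ 15/2 + 248.619ms (3/4)
13. 2734.807ms @ 33/4 + 248.619ms (3/4)
14. 2983.425ms @ 9 + 198.895ms (3/5)
15. 3182.32ms @ 48/5 + 198.895ms (3/5)
16. 3381.215ms @ 51/5 + 198.895ms (3/5)
17. 3580.11ms @ 54/5 + 397.79ms (6/5)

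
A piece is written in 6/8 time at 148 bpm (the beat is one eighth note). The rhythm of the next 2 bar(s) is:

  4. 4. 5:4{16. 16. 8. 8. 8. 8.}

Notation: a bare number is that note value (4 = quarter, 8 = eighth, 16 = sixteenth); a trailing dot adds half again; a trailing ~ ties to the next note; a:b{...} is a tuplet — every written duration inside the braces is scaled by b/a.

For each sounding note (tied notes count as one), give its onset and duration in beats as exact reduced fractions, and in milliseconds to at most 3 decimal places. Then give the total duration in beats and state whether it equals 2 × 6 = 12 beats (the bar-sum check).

1) 0.0ms=0b +1216.216ms=3b
2) 1216.216ms=3b +1216.216ms=3b
3) 2432.432ms=6b +243.243ms=3/5b
4) 2675.676ms=33/5b +243.243ms=3/5b
5) 2918.919ms=36/5b +486.486ms=6/5b
6) 3405.405ms=42/5b +486.486ms=6/5b
7) 3891.892ms=48/5b +486.486ms=6/5b
8) 4378.378ms=54/5b +486.486ms=6/5b
Σ=12b of 12 (148bpm 6/8) — PASS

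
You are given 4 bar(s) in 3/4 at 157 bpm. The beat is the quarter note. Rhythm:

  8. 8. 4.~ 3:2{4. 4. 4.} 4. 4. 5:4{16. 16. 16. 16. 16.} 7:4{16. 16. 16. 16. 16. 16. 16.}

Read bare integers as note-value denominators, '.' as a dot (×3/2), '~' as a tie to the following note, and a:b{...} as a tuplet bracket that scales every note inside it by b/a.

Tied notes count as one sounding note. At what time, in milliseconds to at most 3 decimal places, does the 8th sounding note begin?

note 8 onset = 9b = 3439.49ms

1. 0.0ms @ 0 + 286.624ms (3/4)
2. 286.624ms @ 3/4 + 286.624ms (3/4)
3. 573.248ms @ 3/2 + 955.414ms (5/2)
4. 1528.662ms @ 4 + 382.166ms (1)
5. 1910.828ms @ 5 + 382.166ms (1)
6. 2292.994ms @ 6 + 573.248ms (3/2)
7. 2866.242ms @ 15/2 + 573.248ms (3/2)
8. 3439.49ms @ 9 + 114.65ms (3/10)
9. 3554.14ms @ 93/10 + 114.65ms (3/10)
10. 3668.79ms @ 48/5 + 114.65ms (3/10)
11. 3783.439ms @ 99/10 + 114.65ms (3/10)
12. 3898.089ms @ 51/5 + 114.65ms (3/10)
13. 4012.739ms @ 21/2 + 81.893ms (3/14)
14. 4094.631ms @ 75/7 + 81.893ms (3/14)
15. 4176.524ms @ 153/14 + 81.893ms (3/14)
16. 4258.417ms @ 78/7 + 81.893ms (3/14)
17. 4340.309ms @ 159/14 + 81.893ms (3/14)
18. 4422.202ms @ 81/7 + 81.893ms (3/14)
19. 4504.095ms @ 165/14 + 81.893ms (3/14)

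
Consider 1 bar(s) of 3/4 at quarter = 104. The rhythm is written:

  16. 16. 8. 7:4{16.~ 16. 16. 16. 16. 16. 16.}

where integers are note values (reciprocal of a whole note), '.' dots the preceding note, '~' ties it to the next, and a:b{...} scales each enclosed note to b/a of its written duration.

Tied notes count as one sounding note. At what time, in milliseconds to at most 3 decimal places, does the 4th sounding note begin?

note 4 onset = 3/2b = 865.385ms

1. 0.0ms @ 0 + 216.346ms (3/8)
2. 216.346ms @ 3/8 + 216.346ms (3/8)
3. 432.692ms @ 3/4 + 432.692ms (3/4)
4. 865.385ms @ 3/2 + 247.253ms (3/7)
5. 1112.637ms @ 27/14 + 123.626ms (3/14)
6. 1236.264ms @ 15/7 + 123.626ms (3/14)
7. 1359.89ms @ 33/14 + 123.626ms (3/14)
8. 1483.516ms @ 18/7 + 123.626ms (3/14)
9. 1607.143ms @ 39/14 + 123.626ms (3/14)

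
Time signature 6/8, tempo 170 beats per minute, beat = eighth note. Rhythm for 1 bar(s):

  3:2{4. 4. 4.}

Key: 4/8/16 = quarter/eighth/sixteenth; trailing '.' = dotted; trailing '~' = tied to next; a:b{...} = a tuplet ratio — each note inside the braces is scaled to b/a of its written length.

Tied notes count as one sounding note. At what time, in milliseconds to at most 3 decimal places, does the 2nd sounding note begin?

note 2 onset = 2b = 705.882ms

1. 0.0ms @ 0 + 705.882ms (2)
2. 705.882ms @ 2 + 705.882ms (2)
3. 1411.765ms @ 4 + 705.882ms (2)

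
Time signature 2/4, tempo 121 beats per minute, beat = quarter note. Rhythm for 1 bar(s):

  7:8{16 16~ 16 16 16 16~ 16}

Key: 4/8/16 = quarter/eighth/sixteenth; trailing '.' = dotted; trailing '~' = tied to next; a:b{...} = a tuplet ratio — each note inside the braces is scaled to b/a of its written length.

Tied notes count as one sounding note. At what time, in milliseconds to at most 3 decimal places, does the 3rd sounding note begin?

note 3 onset = 6/7b = 425.03ms

1. 0.0ms @ 0 + 141.677ms (2/7)
2. 141.677ms @ 2/7 + 283.353ms (4/7)
3. 425.03ms @ 6/7 + 141.677ms (2/7)
4. 566.706ms @ 8/7 + 141.677ms (2/7)
5. 708.383ms @ 10/7 + 283.353ms (4/7)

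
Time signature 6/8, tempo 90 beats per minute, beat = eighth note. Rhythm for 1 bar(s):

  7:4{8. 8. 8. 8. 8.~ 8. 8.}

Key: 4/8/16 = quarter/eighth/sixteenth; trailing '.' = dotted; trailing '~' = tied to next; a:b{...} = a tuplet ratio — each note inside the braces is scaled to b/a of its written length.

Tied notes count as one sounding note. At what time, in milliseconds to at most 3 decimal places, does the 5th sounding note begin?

note 5 onset = 24/7b = 2285.714ms

1. 0.0ms @ 0 + 571.429ms (6/7)
2. 571.429ms @ 6/7 + 571.429ms (6/7)
3. 1142.857ms @ 12/7 + 571.429ms (6/7)
4. 1714.286ms @ 18/7 + 571.429ms (6/7)
5. 2285.714ms @ 24/7 + 1142.857ms (12/7)
6. 3428.571ms @ 36/7 + 571.429ms (6/7)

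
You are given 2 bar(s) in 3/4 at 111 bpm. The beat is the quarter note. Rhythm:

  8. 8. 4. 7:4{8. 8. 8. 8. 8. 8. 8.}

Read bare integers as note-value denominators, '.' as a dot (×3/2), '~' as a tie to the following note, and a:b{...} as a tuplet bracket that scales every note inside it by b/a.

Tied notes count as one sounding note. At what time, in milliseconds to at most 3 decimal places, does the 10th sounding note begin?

note 10 onset = 39/7b = 3011.583ms

1. 0.0ms @ 0 + 405.405ms (3/4)
2. 405.405ms @ 3/4 + 405.405ms (3/4)
3. 810.811ms @ 3/2 + 810.811ms (3/2)
4. 1621.622ms @ 3 + 231.66ms (3/7)
5. 1853.282ms @ 24/7 + 231.66ms (3/7)
6. 2084.942ms @ 27/7 + 231.66ms (3/7)
7. 2316.602ms @ 30/7 + 231.66ms (3/7)
8. 2548.263ms @ 33/7 + 231.66ms (3/7)
9. 2779.923ms @ 36/7 + 231.66ms (3/7)
10. 3011.583ms @ 39/7 + 231.66ms (3/7)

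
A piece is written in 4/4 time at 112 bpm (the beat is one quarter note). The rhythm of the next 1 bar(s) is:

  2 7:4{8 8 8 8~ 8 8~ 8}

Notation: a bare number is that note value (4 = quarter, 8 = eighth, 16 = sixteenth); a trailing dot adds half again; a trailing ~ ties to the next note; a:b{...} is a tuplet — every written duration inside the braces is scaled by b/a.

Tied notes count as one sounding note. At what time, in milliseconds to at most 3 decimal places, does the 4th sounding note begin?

note 4 onset = 18/7b = 1377.551ms

1. 0.0ms @ 0 + 1071.429ms (2)
2. 1071.429ms @ 2 + 153.061ms (2/7)
3. 1224.49ms @ 16/7 + 153.061ms (2/7)
4. 1377.551ms @ 18/7 + 153.061ms (2/7)
5. 1530.612ms @ 20/7 + 306.122ms (4/7)
6. 1836.735ms @ 24/7 + 306.122ms (4/7)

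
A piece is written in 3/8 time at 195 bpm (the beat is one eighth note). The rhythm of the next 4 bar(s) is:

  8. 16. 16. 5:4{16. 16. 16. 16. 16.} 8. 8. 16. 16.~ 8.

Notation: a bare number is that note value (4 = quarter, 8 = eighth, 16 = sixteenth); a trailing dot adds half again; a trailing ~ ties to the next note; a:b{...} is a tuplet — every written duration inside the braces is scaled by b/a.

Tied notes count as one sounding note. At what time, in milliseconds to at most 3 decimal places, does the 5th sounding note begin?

1. 0.0ms @ 0 + 461.538ms (3/2)
2. 461.538ms @ 3/2 + 230.769ms (3/4)
3. 692.308ms @ 9/4 + 230.769ms (3/4)
4. 923.077ms @ 3 + 184.615ms (3/5)
5. 1107.692ms @ 18/5 + 184.615ms (3/5)
6. 1292.308ms @ 21/5 + 184.615ms (3/5)
7. 1476.923ms @ 24/5 + 184.615ms (3/5)
8. 1661.538ms @ 27/5 + 184.615ms (3/5)
9. 1846.154ms @ 6 + 461.538ms (3/2)
10. 2307.692ms @ 15/2 + 461.538ms (3/2)
11. 2769.231ms @ 9 + 230.769ms (3/4)
12. 3000.0ms @ 39/4 + 692.308ms (9/4)

note 5 onset = 18/5b = 1107.692ms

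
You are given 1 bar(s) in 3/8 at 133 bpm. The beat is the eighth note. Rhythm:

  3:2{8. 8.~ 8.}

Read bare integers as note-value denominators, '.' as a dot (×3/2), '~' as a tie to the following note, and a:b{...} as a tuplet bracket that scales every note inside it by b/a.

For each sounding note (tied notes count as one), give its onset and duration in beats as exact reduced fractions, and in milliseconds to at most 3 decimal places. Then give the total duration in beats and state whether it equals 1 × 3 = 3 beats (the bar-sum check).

1) 0.0ms=0b +451.128ms=1b
2) 451.128ms=1b +902.256ms=2b
Σ=3b of 3 (133bpm 3/8) — PASS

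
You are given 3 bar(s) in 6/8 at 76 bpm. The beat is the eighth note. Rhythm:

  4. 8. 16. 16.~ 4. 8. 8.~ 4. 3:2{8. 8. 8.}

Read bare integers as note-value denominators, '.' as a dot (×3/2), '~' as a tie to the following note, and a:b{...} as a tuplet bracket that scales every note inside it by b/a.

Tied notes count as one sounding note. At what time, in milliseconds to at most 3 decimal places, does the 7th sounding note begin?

note 7 onset = 15b = 11842.105ms

1. 0.0ms @ 0 + 2368.421ms (3)
2. 2368.421ms @ 3 + 1184.211ms (3/2)
3. 3552.632ms @ 9/2 + 592.105ms (3/4)
4. 4144.737ms @ 21/4 + 2960.526ms (15/4)
5. 7105.263ms @ 9 + 1184.211ms (3/2)
6. 8289.474ms @ 21/2 + 3552.632ms (9/2)
7. 11842.105ms @ 15 + 789.474ms (1)
8. 12631.579ms @ 16 + 789.474ms (1)
9. 13421.053ms @ 17 + 789.474ms (1)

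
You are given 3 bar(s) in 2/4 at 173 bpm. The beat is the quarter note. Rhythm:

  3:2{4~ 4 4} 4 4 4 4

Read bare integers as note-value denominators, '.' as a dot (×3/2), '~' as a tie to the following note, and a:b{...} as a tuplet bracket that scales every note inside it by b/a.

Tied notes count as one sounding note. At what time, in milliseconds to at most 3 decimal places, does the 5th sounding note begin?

1. 0.0ms @ 0 + 462.428ms (4/3)
2. 462.428ms @ 4/3 + 231.214ms (2/3)
3. 693.642ms @ 2 + 346.821ms (1)
4. 1040.462ms @ 3 + 346.821ms (1)
5. 1387.283ms @ 4 + 346.821ms (1)
6. 1734.104ms @ 5 + 346.821ms (1)

note 5 onset = 4b = 1387.283ms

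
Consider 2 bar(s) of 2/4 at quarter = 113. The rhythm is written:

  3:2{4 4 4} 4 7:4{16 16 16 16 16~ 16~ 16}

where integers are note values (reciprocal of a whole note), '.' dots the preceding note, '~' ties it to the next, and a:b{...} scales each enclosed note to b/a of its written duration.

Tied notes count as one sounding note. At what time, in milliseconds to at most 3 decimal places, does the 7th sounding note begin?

1. 0.0ms @ 0 + 353.982ms (2/3)
2. 353.982ms @ 2/3 + 353.982ms (2/3)
3. 707.965ms @ 4/3 + 353.982ms (2/3)
4. 1061.947ms @ 2 + 530.973ms (1)
5. 1592.92ms @ 3 + 75.853ms (1/7)
6. 1668.774ms @ 22/7 + 75.853ms (1/7)
7. 1744.627ms @ 23/7 + 75.853ms (1/7)
8. 1820.48ms @ 24/7 + 75.853ms (1/7)
9. 1896.334ms @ 25/7 + 227.56ms (3/7)

note 7 onset = 23/7b = 1744.627ms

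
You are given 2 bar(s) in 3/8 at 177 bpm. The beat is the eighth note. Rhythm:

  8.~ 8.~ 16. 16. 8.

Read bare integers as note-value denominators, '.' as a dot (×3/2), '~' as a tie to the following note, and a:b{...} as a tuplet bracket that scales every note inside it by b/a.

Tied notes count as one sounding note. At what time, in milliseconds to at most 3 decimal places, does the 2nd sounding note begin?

note 2 onset = 15/4b = 1271.186ms

1. 0.0ms @ 0 + 1271.186ms (15/4)
2. 1271.186ms @ 15/4 + 254.237ms (3/4)
3. 1525.424ms @ 9/2 + 508.475ms (3/2)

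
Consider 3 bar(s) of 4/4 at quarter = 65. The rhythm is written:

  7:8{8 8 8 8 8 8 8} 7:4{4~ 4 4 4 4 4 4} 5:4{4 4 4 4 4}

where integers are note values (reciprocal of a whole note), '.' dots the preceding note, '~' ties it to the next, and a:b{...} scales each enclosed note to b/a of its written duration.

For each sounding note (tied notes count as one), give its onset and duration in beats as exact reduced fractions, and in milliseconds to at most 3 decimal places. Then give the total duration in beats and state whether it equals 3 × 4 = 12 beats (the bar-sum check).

1) 0.0ms=0b +527.473ms=4/7b
2) 527.473ms=4/7b +527.473ms=4/7b
3) 1054.945ms=8/7b +527.473ms=4/7b
4) 1582.418ms=12/7b +527.473ms=4/7b
5) 2109.89ms=16/7b +527.473ms=4/7b
6) 2637.363ms=20/7b +527.473ms=4/7b
7) 3164.835ms=24/7b +527.473ms=4/7b
8) 3692.308ms=4b +1054.945ms=8/7b
9) 4747.253ms=36/7b +527.473ms=4/7b
10) 5274.725ms=40/7b +527.473ms=4/7b
11) 5802.198ms=44/7b +527.473ms=4/7b
12) 6329.67ms=48/7b +527.473ms=4/7b
13) 6857.143ms=52/7b +527.473ms=4/7b
14) 7384.615ms=8b +738.462ms=4/5b
15) 8123.077ms=44/5b +738.462ms=4/5b
16) 8861.538ms=48/5b +738.462ms=4/5b
17) 9600.0ms=52/5b +738.462ms=4/5b
18) 10338.462ms=56/5b +738.462ms=4/5b
Σ=12b of 12 (65bpm 4/4) — PASS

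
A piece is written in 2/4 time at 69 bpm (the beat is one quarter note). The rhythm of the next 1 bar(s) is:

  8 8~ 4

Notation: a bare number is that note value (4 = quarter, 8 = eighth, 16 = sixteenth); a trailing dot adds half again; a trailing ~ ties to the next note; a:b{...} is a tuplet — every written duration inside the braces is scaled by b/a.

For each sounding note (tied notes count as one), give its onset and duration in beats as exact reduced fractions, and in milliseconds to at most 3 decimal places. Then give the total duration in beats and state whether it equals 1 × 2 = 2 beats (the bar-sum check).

1) 0.0ms=0b +434.783ms=1/2b
2) 434.783ms=1/2b +1304.348ms=3/2b
Σ=2b of 2 (69bpm 2/4) — PASS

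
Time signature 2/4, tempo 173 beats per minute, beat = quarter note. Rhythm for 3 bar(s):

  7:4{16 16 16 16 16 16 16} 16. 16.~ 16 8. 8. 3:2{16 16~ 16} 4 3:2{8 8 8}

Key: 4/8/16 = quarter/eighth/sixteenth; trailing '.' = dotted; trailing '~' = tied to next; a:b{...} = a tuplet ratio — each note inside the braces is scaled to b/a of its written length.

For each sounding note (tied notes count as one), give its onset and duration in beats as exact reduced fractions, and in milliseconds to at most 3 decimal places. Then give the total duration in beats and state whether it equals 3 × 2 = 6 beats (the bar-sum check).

1) 0.0ms=0b +49.546ms=1/7b
2) 49.546ms=1/7b +49.546ms=1/7b
3) 99.092ms=2/7b +49.546ms=1/7b
4) 148.637ms=3/7b +49.546ms=1/7b
5) 198.183ms=4/7b +49.546ms=1/7b
6) 247.729ms=5/7b +49.546ms=1/7b
7) 297.275ms=6/7b +49.546ms=1/7b
8) 346.821ms=1b +130.058ms=3/8b
9) 476.879ms=11/8b +216.763ms=5/8b
10) 693.642ms=2b +260.116ms=3/4b
11) 953.757ms=11/4b +260.116ms=3/4b
12) 1213.873ms=7/2b +57.803ms=1/6b
13) 1271.676ms=11/3b +115.607ms=1/3b
14) 1387.283ms=4b +346.821ms=1b
15) 1734.104ms=5b +115.607ms=1/3b
16) 1849.711ms=16/3b +115.607ms=1/3b
17) 1965.318ms=17/3b +115.607ms=1/3b
Σ=6b of 6 (173bpm 2/4) — PASS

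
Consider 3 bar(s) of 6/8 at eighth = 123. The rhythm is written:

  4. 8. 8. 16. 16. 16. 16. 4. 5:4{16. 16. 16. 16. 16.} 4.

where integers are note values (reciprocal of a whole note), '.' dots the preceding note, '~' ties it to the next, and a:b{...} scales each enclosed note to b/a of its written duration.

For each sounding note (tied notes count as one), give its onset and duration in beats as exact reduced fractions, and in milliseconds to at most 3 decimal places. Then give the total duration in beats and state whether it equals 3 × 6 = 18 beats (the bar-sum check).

1) 0.0ms=0b +1463.415ms=3b
2) 1463.415ms=3b +731.707ms=3/2b
3) 2195.122ms=9/2b +731.707ms=3/2b
4) 2926.829ms=6b +365.854ms=3/4b
5) 3292.683ms=27/4b +365.854ms=3/4b
6) 3658.537ms=15/2b +365.854ms=3/4b
7) 4024.39ms=33/4b +365.854ms=3/4b
8) 4390.244ms=9b +1463.415ms=3b
9) 5853.659ms=12b +292.683ms=3/5b
10) 6146.341ms=63/5b +292.683ms=3/5b
11) 6439.024ms=66/5b +292.683ms=3/5b
12) 6731.707ms=69/5b +292.683ms=3/5b
13) 7024.39ms=72/5b +292.683ms=3/5b
14) 7317.073ms=15b +1463.415ms=3b
Σ=18b of 18 (123bpm 6/8) — PASS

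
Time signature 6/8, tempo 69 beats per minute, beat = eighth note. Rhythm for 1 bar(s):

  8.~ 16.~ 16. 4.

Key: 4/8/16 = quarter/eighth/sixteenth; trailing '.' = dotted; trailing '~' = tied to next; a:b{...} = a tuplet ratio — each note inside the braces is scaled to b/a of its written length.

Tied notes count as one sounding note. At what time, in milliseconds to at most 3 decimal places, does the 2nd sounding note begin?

note 2 onset = 3b = 2608.696ms

1. 0.0ms @ 0 + 2608.696ms (3)
2. 2608.696ms @ 3 + 2608.696ms (3)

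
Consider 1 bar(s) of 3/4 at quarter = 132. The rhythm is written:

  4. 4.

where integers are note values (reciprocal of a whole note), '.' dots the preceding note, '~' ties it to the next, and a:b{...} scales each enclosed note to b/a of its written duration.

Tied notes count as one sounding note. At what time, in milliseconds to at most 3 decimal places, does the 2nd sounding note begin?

1. 0.0ms @ 0 + 681.818ms (3/2)
2. 681.818ms @ 3/2 + 681.818ms (3/2)

note 2 onset = 3/2b = 681.818ms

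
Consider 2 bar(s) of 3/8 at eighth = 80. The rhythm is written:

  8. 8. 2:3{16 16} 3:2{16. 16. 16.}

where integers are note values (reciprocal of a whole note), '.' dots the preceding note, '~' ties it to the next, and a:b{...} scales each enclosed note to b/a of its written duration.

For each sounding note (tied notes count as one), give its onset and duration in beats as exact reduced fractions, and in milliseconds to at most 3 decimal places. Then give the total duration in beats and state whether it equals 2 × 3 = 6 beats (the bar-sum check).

1) 0.0ms=0b +1125.0ms=3/2b
2) 1125.0ms=3/2b +1125.0ms=3/2b
3) 2250.0ms=3b +562.5ms=3/4b
4) 2812.5ms=15/4b +562.5ms=3/4b
5) 3375.0ms=9/2b +375.0ms=1/2b
6) 3750.0ms=5b +375.0ms=1/2b
7) 4125.0ms=11/2b +375.0ms=1/2b
Σ=6b of 6 (80bpm 3/8) — PASS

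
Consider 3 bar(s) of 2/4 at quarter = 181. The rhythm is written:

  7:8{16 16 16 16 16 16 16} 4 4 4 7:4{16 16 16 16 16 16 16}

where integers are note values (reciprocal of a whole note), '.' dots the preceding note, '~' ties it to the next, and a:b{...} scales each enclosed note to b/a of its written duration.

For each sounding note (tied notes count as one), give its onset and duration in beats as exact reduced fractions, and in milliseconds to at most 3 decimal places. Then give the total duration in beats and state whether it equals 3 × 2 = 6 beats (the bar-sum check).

1) 0.0ms=0b +94.712ms=2/7b
2) 94.712ms=2/7b +94.712ms=2/7b
3) 189.424ms=4/7b +94.712ms=2/7b
4) 284.136ms=6/7b +94.712ms=2/7b
5) 378.848ms=8/7b +94.712ms=2/7b
6) 473.56ms=10/7b +94.712ms=2/7b
7) 568.272ms=12/7b +94.712ms=2/7b
8) 662.983ms=2b +331.492ms=1b
9) 994.475ms=3b +331.492ms=1b
10) 1325.967ms=4b +331.492ms=1b
11) 1657.459ms=5b +47.356ms=1/7b
12) 1704.815ms=36/7b +47.356ms=1/7b
13) 1752.17ms=37/7b +47.356ms=1/7b
14) 1799.526ms=38/7b +47.356ms=1/7b
15) 1846.882ms=39/7b +47.356ms=1/7b
16) 1894.238ms=40/7b +47.356ms=1/7b
17) 1941.594ms=41/7b +47.356ms=1/7b
Σ=6b of 6 (181bpm 2/4) — PASS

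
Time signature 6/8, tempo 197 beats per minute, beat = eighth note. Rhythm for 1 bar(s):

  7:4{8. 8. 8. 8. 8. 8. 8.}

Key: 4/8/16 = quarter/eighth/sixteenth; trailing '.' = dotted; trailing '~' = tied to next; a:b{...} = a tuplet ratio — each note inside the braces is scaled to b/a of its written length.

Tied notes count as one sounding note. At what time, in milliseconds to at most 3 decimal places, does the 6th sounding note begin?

note 6 onset = 30/7b = 1305.294ms

1. 0.0ms @ 0 + 261.059ms (6/7)
2. 261.059ms @ 6/7 + 261.059ms (6/7)
3. 522.117ms @ 12/7 + 261.059ms (6/7)
4. 783.176ms @ 18/7 + 261.059ms (6/7)
5. 1044.235ms @ 24/7 + 261.059ms (6/7)
6. 1305.294ms @ 30/7 + 261.059ms (6/7)
7. 1566.352ms @ 36/7 + 261.059ms (6/7)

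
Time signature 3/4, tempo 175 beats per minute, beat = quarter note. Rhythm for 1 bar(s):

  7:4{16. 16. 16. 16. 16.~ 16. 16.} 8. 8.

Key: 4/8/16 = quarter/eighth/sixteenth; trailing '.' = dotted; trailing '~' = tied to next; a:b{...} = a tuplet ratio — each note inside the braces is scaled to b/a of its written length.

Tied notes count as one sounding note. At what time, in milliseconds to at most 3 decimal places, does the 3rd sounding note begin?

note 3 onset = 3/7b = 146.939ms

1. 0.0ms @ 0 + 73.469ms (3/14)
2. 73.469ms @ 3/14 + 73.469ms (3/14)
3. 146.939ms @ 3/7 + 73.469ms (3/14)
4. 220.408ms @ 9/14 + 73.469ms (3/14)
5. 293.878ms @ 6/7 + 146.939ms (3/7)
6. 440.816ms @ 9/7 + 73.469ms (3/14)
7. 514.286ms @ 3/2 + 257.143ms (3/4)
8. 771.429ms @ 9/4 + 257.143ms (3/4)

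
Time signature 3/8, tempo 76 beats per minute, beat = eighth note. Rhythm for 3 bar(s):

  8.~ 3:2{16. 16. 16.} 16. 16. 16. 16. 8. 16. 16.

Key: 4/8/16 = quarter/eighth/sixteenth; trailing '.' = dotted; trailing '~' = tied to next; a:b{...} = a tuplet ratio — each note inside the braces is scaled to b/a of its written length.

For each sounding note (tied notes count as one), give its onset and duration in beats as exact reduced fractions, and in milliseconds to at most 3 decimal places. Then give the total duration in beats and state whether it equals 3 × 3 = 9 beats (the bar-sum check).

1) 0.0ms=0b +1578.947ms=2b
2) 1578.947ms=2b +394.737ms=1/2b
3) 1973.684ms=5/2b +394.737ms=1/2b
4) 2368.421ms=3b +592.105ms=3/4b
5) 2960.526ms=15/4b +592.105ms=3/4b
6) 3552.632ms=9/2b +592.105ms=3/4b
7) 4144.737ms=21/4b +592.105ms=3/4b
8) 4736.842ms=6b +1184.211ms=3/2b
9) 5921.053ms=15/2b +592.105ms=3/4b
10) 6513.158ms=33/4b +592.105ms=3/4b
Σ=9b of 9 (76bpm 3/8) — PASS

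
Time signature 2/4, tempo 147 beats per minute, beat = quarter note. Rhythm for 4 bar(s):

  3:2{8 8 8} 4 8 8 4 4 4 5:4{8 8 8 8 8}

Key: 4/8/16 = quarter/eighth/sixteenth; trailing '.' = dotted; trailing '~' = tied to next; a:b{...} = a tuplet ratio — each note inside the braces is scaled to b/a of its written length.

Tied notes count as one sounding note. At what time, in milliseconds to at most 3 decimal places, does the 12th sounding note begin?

note 12 onset = 34/5b = 2775.51ms

1. 0.0ms @ 0 + 136.054ms (1/3)
2. 136.054ms @ 1/3 + 136.054ms (1/3)
3. 272.109ms @ 2/3 + 136.054ms (1/3)
4. 408.163ms @ 1 + 408.163ms (1)
5. 816.327ms @ 2 + 204.082ms (1/2)
6. 1020.408ms @ 5/2 + 204.082ms (1/2)
7. 1224.49ms @ 3 + 408.163ms (1)
8. 1632.653ms @ 4 + 408.163ms (1)
9. 2040.816ms @ 5 + 408.163ms (1)
10. 2448.98ms @ 6 + 163.265ms (2/5)
11. 2612.245ms @ 32/5 + 163.265ms (2/5)
12. 2775.51ms @ 34/5 + 163.265ms (2/5)
13. 2938.776ms @ 36/5 + 163.265ms (2/5)
14. 3102.041ms @ 38/5 + 163.265ms (2/5)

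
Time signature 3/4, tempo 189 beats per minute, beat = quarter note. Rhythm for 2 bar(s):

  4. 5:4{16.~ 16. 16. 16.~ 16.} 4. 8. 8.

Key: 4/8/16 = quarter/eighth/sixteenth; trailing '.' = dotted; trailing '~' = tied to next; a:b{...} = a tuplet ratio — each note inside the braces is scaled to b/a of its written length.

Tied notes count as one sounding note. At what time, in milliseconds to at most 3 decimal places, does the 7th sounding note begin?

note 7 onset = 21/4b = 1666.667ms

1. 0.0ms @ 0 + 476.19ms (3/2)
2. 476.19ms @ 3/2 + 190.476ms (3/5)
3. 666.667ms @ 21/10 + 95.238ms (3/10)
4. 761.905ms @ 12/5 + 190.476ms (3/5)
5. 952.381ms @ 3 + 476.19ms (3/2)
6. 1428.571ms @ 9/2 + 238.095ms (3/4)
7. 1666.667ms @ 21/4 + 238.095ms (3/4)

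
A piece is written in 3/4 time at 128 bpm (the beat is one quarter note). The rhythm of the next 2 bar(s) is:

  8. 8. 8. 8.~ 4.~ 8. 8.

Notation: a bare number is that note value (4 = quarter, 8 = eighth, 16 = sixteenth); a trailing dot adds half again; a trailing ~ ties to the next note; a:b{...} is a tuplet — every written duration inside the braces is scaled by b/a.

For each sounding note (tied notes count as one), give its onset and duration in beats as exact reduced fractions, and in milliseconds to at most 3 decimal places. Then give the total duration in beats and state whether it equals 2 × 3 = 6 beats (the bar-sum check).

1) 0.0ms=0b +351.562ms=3/4b
2) 351.562ms=3/4b +351.562ms=3/4b
3) 703.125ms=3/2b +351.562ms=3/4b
4) 1054.688ms=9/4b +1406.25ms=3b
5) 2460.938ms=21/4b +351.562ms=3/4b
Σ=6b of 6 (128bpm 3/4) — PASS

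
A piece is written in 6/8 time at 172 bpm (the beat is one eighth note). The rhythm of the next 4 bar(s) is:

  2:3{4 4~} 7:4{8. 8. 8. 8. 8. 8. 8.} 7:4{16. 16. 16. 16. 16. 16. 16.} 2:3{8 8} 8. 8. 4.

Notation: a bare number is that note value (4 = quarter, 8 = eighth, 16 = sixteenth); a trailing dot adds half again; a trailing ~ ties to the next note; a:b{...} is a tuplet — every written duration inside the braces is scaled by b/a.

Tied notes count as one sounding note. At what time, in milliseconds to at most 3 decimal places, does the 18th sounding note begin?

1. 0.0ms @ 0 + 1046.512ms (3)
2. 1046.512ms @ 3 + 1345.515ms (27/7)
3. 2392.027ms @ 48/7 + 299.003ms (6/7)
4. 2691.03ms @ 54/7 + 299.003ms (6/7)
5. 2990.033ms @ 60/7 + 299.003ms (6/7)
6. 3289.037ms @ 66/7 + 299.003ms (6/7)
7. 3588.04ms @ 72/7 + 299.003ms (6/7)
8. 3887.043ms @ 78/7 + 299.003ms (6/7)
9. 4186.047ms @ 12 + 149.502ms (3/7)
10. 4335.548ms @ 87/7 + 149.502ms (3/7)
11. 4485.05ms @ 90/7 + 149.502ms (3/7)
12. 4634.551ms @ 93/7 + 149.502ms (3/7)
13. 4784.053ms @ 96/7 + 149.502ms (3/7)
14. 4933.555ms @ 99/7 + 149.502ms (3/7)
15. 5083.056ms @ 102/7 + 149.502ms (3/7)
16. 5232.558ms @ 15 + 523.256ms (3/2)
17. 5755.814ms @ 33/2 + 523.256ms (3/2)
18. 6279.07ms @ 18 + 523.256ms (3/2)
19. 6802.326ms @ 39/2 + 523.256ms (3/2)
20. 7325.581ms @ 21 + 1046.512ms (3)

note 18 onset = 18b = 6279.07ms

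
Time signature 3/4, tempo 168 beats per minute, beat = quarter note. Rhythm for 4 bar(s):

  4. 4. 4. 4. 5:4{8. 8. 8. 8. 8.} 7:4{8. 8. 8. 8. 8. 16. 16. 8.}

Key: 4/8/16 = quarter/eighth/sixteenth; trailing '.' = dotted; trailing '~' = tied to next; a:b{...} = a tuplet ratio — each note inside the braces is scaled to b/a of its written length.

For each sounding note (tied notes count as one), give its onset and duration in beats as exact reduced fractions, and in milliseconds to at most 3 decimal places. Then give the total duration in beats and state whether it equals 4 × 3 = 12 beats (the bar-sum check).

1) 0.0ms=0b +535.714ms=3/2b
2) 535.714ms=3/2b +535.714ms=3/2b
3) 1071.429ms=3b +535.714ms=3/2b
4) 1607.143ms=9/2b +535.714ms=3/2b
5) 2142.857ms=6b +214.286ms=3/5b
6) 2357.143ms=33/5b +214.286ms=3/5b
7) 2571.429ms=36/5b +214.286ms=3/5b
8) 2785.714ms=39/5b +214.286ms=3/5b
9) 3000.0ms=42/5b +214.286ms=3/5b
10) 3214.286ms=9b +153.061ms=3/7b
11) 3367.347ms=66/7b +153.061ms=3/7b
12) 3520.408ms=69/7b +153.061ms=3/7b
13) 3673.469ms=72/7b +153.061ms=3/7b
14) 3826.531ms=75/7b +153.061ms=3/7b
15) 3979.592ms=78/7b +76.531ms=3/14b
16) 4056.122ms=159/14b +76.531ms=3/14b
17) 4132.653ms=81/7b +153.061ms=3/7b
Σ=12b of 12 (168bpm 3/4) — PASS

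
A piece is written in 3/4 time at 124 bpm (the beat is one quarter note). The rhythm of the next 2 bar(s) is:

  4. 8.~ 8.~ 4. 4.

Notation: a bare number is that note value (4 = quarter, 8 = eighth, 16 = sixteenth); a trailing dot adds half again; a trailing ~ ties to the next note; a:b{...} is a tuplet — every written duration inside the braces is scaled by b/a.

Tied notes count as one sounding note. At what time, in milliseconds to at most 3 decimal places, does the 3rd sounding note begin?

1. 0.0ms @ 0 + 725.806ms (3/2)
2. 725.806ms @ 3/2 + 1451.613ms (3)
3. 2177.419ms @ 9/2 + 725.806ms (3/2)

note 3 onset = 9/2b = 2177.419ms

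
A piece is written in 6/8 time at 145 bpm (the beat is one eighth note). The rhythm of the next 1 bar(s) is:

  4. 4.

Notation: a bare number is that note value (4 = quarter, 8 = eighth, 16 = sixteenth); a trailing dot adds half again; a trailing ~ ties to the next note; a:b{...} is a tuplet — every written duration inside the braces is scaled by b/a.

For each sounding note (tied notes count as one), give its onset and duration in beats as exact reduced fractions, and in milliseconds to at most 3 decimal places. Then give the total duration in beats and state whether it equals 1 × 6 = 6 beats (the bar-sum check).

1) 0.0ms=0b +1241.379ms=3b
2) 1241.379ms=3b +1241.379ms=3b
Σ=6b of 6 (145bpm 6/8) — PASS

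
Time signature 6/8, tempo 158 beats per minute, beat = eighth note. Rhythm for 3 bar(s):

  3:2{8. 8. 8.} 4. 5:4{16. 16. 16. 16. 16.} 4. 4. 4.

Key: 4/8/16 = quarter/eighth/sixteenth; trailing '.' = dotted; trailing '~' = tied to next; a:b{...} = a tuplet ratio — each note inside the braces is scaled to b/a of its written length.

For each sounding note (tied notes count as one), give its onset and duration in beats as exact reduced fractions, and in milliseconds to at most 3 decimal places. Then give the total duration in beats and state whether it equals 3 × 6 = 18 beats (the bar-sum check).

1) 0.0ms=0b +379.747ms=1b
2) 379.747ms=1b +379.747ms=1b
3) 759.494ms=2b +379.747ms=1b
4) 1139.241ms=3b +1139.241ms=3b
5) 2278.481ms=6b +227.848ms=3/5b
6) 2506.329ms=33/5b +227.848ms=3/5b
7) 2734.177ms=36/5b +227.848ms=3/5b
8) 2962.025ms=39/5b +227.848ms=3/5b
9) 3189.873ms=42/5b +227.848ms=3/5b
10) 3417.722ms=9b +1139.241ms=3b
11) 4556.962ms=12b +1139.241ms=3b
12) 5696.203ms=15b +1139.241ms=3b
Σ=18b of 18 (158bpm 6/8) — PASS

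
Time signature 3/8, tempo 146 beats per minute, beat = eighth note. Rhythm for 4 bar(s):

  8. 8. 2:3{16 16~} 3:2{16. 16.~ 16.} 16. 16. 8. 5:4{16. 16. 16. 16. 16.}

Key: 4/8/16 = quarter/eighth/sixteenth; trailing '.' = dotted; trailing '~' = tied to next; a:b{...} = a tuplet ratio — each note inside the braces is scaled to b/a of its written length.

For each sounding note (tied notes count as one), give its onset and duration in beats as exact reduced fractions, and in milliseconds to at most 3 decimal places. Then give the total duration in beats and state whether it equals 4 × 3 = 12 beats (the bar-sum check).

1) 0.0ms=0b +616.438ms=3/2b
2) 616.438ms=3/2b +616.438ms=3/2b
3) 1232.877ms=3b +308.219ms=3/4b
4) 1541.096ms=15/4b +513.699ms=5/4b
5) 2054.795ms=5b +410.959ms=1b
6) 2465.753ms=6b +308.219ms=3/4b
7) 2773.973ms=27/4b +308.219ms=3/4b
8) 3082.192ms=15/2b +616.438ms=3/2b
9) 3698.63ms=9b +246.575ms=3/5b
10) 3945.205ms=48/5b +246.575ms=3/5b
11) 4191.781ms=51/5b +246.575ms=3/5b
12) 4438.356ms=54/5b +246.575ms=3/5b
13) 4684.932ms=57/5b +246.575ms=3/5b
Σ=12b of 12 (146bpm 3/8) — PASS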